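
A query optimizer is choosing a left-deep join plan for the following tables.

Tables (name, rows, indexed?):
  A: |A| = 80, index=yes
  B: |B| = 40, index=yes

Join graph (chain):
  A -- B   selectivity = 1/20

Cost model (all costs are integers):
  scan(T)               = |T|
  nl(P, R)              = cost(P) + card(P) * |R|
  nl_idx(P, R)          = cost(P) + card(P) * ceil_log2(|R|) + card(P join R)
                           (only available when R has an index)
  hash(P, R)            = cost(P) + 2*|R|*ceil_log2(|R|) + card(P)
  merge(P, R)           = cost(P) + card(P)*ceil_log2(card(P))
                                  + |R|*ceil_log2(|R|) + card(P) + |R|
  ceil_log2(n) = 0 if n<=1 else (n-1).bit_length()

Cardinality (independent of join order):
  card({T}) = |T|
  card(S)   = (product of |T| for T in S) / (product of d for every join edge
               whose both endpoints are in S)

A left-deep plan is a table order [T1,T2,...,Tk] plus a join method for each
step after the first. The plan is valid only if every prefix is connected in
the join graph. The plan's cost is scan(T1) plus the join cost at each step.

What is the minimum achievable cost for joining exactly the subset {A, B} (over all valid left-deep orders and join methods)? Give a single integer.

Selinger DP over subsets of {A,B}:
  {A}: scan cost=80, card=80
  {B}: scan cost=40, card=40
  {AB}: card=160; try (A,nl_idx)→480, (B,hash)→640, (B,nl_idx)→720, (A,merge)→960, (B,merge)→1000, (A,hash)→1200 …(+2); best=480 via (A,nl_idx)

480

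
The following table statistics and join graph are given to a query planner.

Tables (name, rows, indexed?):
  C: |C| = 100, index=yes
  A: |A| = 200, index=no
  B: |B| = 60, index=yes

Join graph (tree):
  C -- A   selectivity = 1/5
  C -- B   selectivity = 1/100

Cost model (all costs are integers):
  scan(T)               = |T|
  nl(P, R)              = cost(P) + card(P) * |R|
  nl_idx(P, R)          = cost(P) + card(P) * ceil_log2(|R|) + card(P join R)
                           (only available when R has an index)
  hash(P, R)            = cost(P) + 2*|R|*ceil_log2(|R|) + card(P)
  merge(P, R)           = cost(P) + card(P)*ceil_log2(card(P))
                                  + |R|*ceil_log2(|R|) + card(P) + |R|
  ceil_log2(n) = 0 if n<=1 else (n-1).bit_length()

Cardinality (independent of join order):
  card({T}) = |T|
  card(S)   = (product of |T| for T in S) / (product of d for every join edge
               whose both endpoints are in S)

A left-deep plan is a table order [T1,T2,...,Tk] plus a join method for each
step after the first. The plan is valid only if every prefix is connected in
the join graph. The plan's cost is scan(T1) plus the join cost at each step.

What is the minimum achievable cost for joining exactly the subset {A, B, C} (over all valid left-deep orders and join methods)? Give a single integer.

2760

Selinger DP over subsets of {A,B,C}:
  {C}: scan cost=100, card=100
  {A}: scan cost=200, card=200
  {B}: scan cost=60, card=60
  {AC}: card=4000; try (C,hash)→1800, (A,merge)→2700, (C,merge)→2800, (A,hash)→3400, (C,nl_idx)→5600, (A,nl)→20100 …(+1); best=1800 via (C,hash)
  {BC}: card=60; try (C,nl_idx)→540, (B,nl_idx)→760, (B,hash)→920, (C,merge)→1280, (B,merge)→1320, (C,hash)→1520 …(+2); best=540 via (C,nl_idx)
  {ABC}: card=2400; try (A,merge)→2760, (A,hash)→3800, (B,hash)→6520, (A,nl)→12540, (B,nl_idx)→28200, (B,merge)→54220 …(+1); best=2760 via (A,merge)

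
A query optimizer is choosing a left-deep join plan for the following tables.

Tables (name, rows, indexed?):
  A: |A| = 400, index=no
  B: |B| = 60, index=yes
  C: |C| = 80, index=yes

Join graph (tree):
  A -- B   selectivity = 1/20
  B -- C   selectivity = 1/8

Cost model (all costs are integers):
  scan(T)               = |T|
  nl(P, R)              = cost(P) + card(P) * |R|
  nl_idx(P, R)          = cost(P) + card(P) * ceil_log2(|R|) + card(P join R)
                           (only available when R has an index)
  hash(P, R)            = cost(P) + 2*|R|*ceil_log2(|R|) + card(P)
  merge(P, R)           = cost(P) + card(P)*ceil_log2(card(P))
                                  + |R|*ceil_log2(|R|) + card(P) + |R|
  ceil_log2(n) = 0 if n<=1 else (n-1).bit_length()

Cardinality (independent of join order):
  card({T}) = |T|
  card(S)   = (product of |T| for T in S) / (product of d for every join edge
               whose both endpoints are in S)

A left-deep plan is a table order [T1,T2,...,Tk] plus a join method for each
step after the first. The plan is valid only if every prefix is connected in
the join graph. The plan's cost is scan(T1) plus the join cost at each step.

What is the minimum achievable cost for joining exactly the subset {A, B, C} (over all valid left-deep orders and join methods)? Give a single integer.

3840

Selinger DP over subsets of {A,B,C}:
  {A}: scan cost=400, card=400
  {B}: scan cost=60, card=60
  {C}: scan cost=80, card=80
  {AB}: card=1200; try (B,hash)→1520, (B,nl_idx)→4000, (A,merge)→4480, (B,merge)→4820, (A,hash)→7320, (A,nl)→24060 …(+1); best=1520 via (B,hash)
  {BC}: card=600; try (B,hash)→880, (C,nl_idx)→1080, (C,merge)→1120, (B,merge)→1140, (B,nl_idx)→1160, (C,hash)→1240 …(+2); best=880 via (B,hash)
  {ABC}: card=12000; try (C,hash)→3840, (A,hash)→8680, (A,merge)→11480, (C,merge)→16560, (C,nl_idx)→21920, (C,nl)→97520 …(+1); best=3840 via (C,hash)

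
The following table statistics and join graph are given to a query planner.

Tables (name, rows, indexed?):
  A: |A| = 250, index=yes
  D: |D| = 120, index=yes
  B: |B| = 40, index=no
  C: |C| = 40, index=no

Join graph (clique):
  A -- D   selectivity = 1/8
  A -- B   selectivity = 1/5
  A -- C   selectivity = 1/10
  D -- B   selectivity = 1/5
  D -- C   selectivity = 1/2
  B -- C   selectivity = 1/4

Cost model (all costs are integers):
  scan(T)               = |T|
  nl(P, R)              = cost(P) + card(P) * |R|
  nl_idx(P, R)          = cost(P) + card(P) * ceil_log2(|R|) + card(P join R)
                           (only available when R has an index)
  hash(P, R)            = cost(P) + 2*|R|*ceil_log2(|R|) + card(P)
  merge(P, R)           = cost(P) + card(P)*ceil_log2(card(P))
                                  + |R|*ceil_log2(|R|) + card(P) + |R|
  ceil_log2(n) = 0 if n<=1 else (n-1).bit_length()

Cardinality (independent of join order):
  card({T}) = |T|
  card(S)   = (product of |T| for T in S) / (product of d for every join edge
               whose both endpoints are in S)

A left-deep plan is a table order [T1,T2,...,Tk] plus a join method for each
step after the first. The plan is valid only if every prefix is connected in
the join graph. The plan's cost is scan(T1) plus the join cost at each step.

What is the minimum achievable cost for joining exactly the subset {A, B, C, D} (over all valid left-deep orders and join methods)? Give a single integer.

Selinger DP over subsets of {A,B,C,D}:
  {A}: scan cost=250, card=250
  {D}: scan cost=120, card=120
  {B}: scan cost=40, card=40
  {C}: scan cost=40, card=40
  {AD}: card=3750; try (D,hash)→2180, (A,merge)→3330, (D,merge)→3460, (A,hash)→4240, (A,nl_idx)→4830, (D,nl_idx)→5750 …(+2); best=2180 via (D,hash)
  {AB}: card=2000; try (B,hash)→980, (A,nl_idx)→2360, (A,merge)→2570, (B,merge)→2780, (A,hash)→4080, (A,nl)→10040 …(+1); best=980 via (B,hash)
  {AC}: card=1000; try (C,hash)→980, (A,nl_idx)→1360, (A,merge)→2570, (C,merge)→2780, (A,hash)→4080, (A,nl)→10040 …(+1); best=980 via (C,hash)
  {BD}: card=960; try (B,hash)→720, (D,merge)→1280, (D,nl_idx)→1280, (B,merge)→1360, (D,hash)→1760, (D,nl)→4840 …(+1); best=720 via (B,hash)
  {CD}: card=2400; try (C,hash)→720, (D,merge)→1280, (C,merge)→1360, (D,hash)→1760, (D,nl_idx)→2720, (D,nl)→4840 …(+1); best=720 via (C,hash)
  {BC}: card=400; try (C,hash)→560, (B,hash)→560, (C,merge)→600, (B,merge)→600, (C,nl)→1640, (B,nl)→1640; best=560 via (C,hash)
  {ABD}: card=6000; try (D,hash)→4660, (A,hash)→5680, (B,hash)→6410, (A,merge)→13530, (A,nl_idx)→14400, (D,nl_idx)→20980 …(+5); best=4660 via (D,hash)
  {ACD}: card=7500; try (D,hash)→3660, (C,hash)→6410, (A,hash)→7120, (D,merge)→12940, (D,nl_idx)→15480, (A,nl_idx)→27420 …(+5); best=3660 via (D,hash)
  {ABC}: card=2000; try (B,hash)→2460, (C,hash)→3460, (A,hash)→4960, (A,nl_idx)→5760, (A,merge)→6810, (B,merge)→12260 …(+4); best=2460 via (B,hash)
  {BCD}: card=4800; try (C,hash)→2160, (D,hash)→2640, (B,hash)→3600, (D,merge)→5520, (D,nl_idx)→8160, (C,merge)→11560 …(+4); best=2160 via (C,hash)
  {ABCD}: card=3000; try (D,hash)→6140, (A,hash)→10960, (C,hash)→11140, (B,hash)→11640, (D,nl_idx)→19460, (D,merge)→27420 …(+8); best=6140 via (D,hash)

6140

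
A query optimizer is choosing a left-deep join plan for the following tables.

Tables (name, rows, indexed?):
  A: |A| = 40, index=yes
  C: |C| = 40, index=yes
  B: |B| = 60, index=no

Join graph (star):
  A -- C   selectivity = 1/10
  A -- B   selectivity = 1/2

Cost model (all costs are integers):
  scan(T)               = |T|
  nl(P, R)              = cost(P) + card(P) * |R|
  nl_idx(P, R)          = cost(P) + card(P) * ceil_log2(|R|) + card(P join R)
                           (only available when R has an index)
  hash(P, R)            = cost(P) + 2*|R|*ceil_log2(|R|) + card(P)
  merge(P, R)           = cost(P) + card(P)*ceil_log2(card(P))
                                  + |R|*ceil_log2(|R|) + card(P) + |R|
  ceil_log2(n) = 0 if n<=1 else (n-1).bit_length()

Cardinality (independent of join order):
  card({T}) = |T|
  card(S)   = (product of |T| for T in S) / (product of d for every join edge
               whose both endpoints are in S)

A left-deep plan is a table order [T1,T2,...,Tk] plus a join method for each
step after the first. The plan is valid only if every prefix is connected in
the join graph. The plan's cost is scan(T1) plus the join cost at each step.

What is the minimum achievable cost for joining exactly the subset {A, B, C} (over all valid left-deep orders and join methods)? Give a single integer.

Selinger DP over subsets of {A,B,C}:
  {A}: scan cost=40, card=40
  {C}: scan cost=40, card=40
  {B}: scan cost=60, card=60
  {AC}: card=160; try (C,nl_idx)→440, (A,nl_idx)→440, (C,hash)→560, (A,hash)→560, (C,merge)→600, (A,merge)→600 …(+2); best=440 via (C,nl_idx)
  {AB}: card=1200; try (A,hash)→600, (B,merge)→740, (A,merge)→760, (B,hash)→800, (A,nl_idx)→1620, (B,nl)→2440 …(+1); best=600 via (A,hash)
  {ABC}: card=4800; try (B,hash)→1320, (C,hash)→2280, (B,merge)→2300, (B,nl)→10040, (C,nl_idx)→12600, (C,merge)→15280 …(+1); best=1320 via (B,hash)

1320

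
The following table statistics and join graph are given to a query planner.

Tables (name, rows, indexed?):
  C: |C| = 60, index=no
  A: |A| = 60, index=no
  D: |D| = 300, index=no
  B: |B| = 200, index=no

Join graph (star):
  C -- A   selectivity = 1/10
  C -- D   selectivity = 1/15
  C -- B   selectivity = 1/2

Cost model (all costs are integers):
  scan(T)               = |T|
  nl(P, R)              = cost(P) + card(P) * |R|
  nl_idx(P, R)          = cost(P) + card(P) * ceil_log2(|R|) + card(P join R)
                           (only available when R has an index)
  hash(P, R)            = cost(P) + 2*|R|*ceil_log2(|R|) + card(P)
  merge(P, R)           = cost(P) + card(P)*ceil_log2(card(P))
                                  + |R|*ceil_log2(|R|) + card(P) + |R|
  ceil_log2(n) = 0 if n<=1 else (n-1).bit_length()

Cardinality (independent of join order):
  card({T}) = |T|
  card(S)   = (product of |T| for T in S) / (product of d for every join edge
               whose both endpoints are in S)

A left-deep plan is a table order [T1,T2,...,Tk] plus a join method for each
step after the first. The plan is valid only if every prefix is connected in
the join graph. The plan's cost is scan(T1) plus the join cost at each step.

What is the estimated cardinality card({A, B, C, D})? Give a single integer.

Tables in S: A(60), B(200), C(60), D(300)
Edges inside S: C-A(d=10), C-D(d=15), C-B(d=2)
numerator = 60 * 200 * 60 * 300 = 216000000
denominator = 10 * 15 * 2 = 300
card(S) = 216000000 / 300 = 720000

720000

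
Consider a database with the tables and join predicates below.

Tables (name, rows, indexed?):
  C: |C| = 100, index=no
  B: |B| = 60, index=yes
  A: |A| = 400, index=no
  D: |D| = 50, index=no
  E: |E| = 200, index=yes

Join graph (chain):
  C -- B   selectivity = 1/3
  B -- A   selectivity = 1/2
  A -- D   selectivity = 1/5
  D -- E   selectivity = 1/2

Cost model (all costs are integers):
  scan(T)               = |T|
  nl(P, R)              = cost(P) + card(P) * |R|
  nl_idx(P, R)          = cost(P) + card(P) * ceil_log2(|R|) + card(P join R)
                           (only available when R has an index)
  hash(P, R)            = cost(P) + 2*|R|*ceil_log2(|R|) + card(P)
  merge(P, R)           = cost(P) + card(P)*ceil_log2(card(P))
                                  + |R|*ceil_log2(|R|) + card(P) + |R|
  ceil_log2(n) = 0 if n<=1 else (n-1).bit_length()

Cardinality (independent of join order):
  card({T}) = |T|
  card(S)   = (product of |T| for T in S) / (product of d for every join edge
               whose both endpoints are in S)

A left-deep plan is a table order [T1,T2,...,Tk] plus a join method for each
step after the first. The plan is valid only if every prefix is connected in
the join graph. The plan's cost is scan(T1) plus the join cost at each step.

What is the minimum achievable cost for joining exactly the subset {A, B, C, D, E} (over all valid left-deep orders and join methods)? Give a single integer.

Selinger DP over subsets of {A,B,C,D,E}:
  {C}: scan cost=100, card=100
  {B}: scan cost=60, card=60
  {A}: scan cost=400, card=400
  {D}: scan cost=50, card=50
  {E}: scan cost=200, card=200
  {BC}: card=2000; try (B,hash)→920, (C,merge)→1280, (B,merge)→1320, (C,hash)→1520, (B,nl_idx)→2700, (C,nl)→6060 …(+1); best=920 via (B,hash)
  {AB}: card=12000; try (B,hash)→1520, (A,merge)→4480, (B,merge)→4820, (A,hash)→7320, (B,nl_idx)→14800, (A,nl)→24060 …(+1); best=1520 via (B,hash)
  {AD}: card=4000; try (D,hash)→1400, (A,merge)→4400, (D,merge)→4750, (A,hash)→7300, (A,nl)→20050, (D,nl)→20400; best=1400 via (D,hash)
  {DE}: card=5000; try (D,hash)→1000, (E,merge)→2200, (D,merge)→2350, (E,hash)→3300, (E,nl_idx)→5450, (E,nl)→10050 …(+1); best=1000 via (D,hash)
  {ABC}: card=400000; try (A,hash)→10120, (C,hash)→14920, (A,merge)→28920, (C,merge)→182320, (A,nl)→800920, (C,nl)→1201520; best=10120 via (A,hash)
  {ABD}: card=120000; try (B,hash)→6120, (D,hash)→14120, (B,merge)→53820, (B,nl_idx)→145400, (D,merge)→181870, (B,nl)→241400 …(+1); best=6120 via (B,hash)
  {ADE}: card=400000; try (E,hash)→8600, (A,hash)→13200, (E,merge)→55200, (A,merge)→75000, (E,nl_idx)→433400, (E,nl)→801400 …(+1); best=8600 via (E,hash)
  {ABCD}: card=4000000; try (C,hash)→127520, (D,hash)→410720, (C,merge)→2166920, (D,merge)→8010470, (C,nl)→12006120, (D,nl)→20010120; best=127520 via (C,hash)
  {ABDE}: card=12000000; try (E,hash)→129320, (B,hash)→409320, (E,merge)→2167920, (B,merge)→8009020, (E,nl_idx)→12966120, (B,nl_idx)→14408600 …(+2); best=129320 via (E,hash)
  {ABCDE}: card=400000000; try (E,hash)→4130720, (C,hash)→12130720, (E,merge)→92129320, (C,merge)→300130120, (E,nl_idx)→432127520, (E,nl)→800127520 …(+1); best=4130720 via (E,hash)

4130720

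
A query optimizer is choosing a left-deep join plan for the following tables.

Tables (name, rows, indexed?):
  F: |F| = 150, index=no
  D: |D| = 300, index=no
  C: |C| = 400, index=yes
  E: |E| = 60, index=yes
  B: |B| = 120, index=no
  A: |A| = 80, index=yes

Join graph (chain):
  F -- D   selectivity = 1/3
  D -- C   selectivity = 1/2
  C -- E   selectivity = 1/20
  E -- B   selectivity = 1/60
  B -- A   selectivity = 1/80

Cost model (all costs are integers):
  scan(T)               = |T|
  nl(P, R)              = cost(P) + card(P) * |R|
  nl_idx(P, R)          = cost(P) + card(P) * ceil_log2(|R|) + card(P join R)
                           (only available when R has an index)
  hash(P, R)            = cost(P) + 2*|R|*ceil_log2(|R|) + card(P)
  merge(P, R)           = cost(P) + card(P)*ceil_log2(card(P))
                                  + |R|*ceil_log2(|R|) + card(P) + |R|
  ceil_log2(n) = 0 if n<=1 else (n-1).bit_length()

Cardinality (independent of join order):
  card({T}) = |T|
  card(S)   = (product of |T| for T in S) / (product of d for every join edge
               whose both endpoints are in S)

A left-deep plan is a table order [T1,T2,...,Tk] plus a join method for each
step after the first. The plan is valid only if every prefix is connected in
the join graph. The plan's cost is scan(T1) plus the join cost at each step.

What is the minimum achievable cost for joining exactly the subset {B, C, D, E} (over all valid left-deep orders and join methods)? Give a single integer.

12200

Selinger DP over subsets of {B,C,D,E}:
  {D}: scan cost=300, card=300
  {C}: scan cost=400, card=400
  {E}: scan cost=60, card=60
  {B}: scan cost=120, card=120
  {CD}: card=60000; try (D,hash)→6200, (C,merge)→7300, (D,merge)→7400, (C,hash)→7800, (C,nl_idx)→63000, (C,nl)→120300 …(+1); best=6200 via (D,hash)
  {CE}: card=1200; try (E,hash)→1520, (C,nl_idx)→1800, (E,nl_idx)→4000, (C,merge)→4480, (E,merge)→4820, (C,hash)→7320 …(+2); best=1520 via (E,hash)
  {BE}: card=120; try (E,hash)→960, (E,nl_idx)→960, (B,merge)→1440, (E,merge)→1500, (B,hash)→1800, (B,nl)→7260 …(+1); best=960 via (E,hash)
  {CDE}: card=180000; try (D,hash)→8120, (D,merge)→18920, (E,hash)→66920, (D,nl)→361520, (E,nl_idx)→546200, (E,merge)→1026620 …(+1); best=8120 via (D,hash)
  {BCE}: card=2400; try (B,hash)→4400, (C,nl_idx)→4440, (C,merge)→5920, (C,hash)→8280, (B,merge)→16880, (C,nl)→48960 …(+1); best=4400 via (B,hash)
  {BCDE}: card=360000; try (D,hash)→12200, (D,merge)→38600, (B,hash)→189800, (D,nl)→724400, (B,merge)→3429080, (B,nl)→21608120; best=12200 via (D,hash)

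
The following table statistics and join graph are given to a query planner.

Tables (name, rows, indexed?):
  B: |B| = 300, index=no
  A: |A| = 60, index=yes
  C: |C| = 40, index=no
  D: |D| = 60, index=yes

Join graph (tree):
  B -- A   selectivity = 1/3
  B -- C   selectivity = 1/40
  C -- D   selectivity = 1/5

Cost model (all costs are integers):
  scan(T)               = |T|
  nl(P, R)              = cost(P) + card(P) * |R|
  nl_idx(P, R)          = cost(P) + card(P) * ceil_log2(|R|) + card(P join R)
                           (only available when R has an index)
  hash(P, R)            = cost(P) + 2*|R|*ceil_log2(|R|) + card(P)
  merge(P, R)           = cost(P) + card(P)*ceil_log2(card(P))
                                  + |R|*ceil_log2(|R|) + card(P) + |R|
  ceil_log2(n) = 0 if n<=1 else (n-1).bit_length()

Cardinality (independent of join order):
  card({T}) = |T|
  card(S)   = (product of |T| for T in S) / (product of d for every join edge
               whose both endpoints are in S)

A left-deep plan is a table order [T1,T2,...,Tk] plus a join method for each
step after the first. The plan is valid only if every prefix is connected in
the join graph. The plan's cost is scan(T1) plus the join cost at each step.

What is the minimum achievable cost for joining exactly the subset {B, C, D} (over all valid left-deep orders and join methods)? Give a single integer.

Selinger DP over subsets of {B,C,D}:
  {B}: scan cost=300, card=300
  {C}: scan cost=40, card=40
  {D}: scan cost=60, card=60
  {BC}: card=300; try (C,hash)→1080, (B,merge)→3320, (C,merge)→3580, (B,hash)→5480, (B,nl)→12040, (C,nl)→12300; best=1080 via (C,hash)
  {CD}: card=480; try (C,hash)→600, (D,merge)→740, (D,nl_idx)→760, (C,merge)→760, (D,hash)→800, (D,nl)→2440 …(+1); best=600 via (C,hash)
  {BCD}: card=3600; try (D,hash)→2100, (D,merge)→4500, (D,nl_idx)→6480, (B,hash)→6480, (B,merge)→8400, (D,nl)→19080 …(+1); best=2100 via (D,hash)

2100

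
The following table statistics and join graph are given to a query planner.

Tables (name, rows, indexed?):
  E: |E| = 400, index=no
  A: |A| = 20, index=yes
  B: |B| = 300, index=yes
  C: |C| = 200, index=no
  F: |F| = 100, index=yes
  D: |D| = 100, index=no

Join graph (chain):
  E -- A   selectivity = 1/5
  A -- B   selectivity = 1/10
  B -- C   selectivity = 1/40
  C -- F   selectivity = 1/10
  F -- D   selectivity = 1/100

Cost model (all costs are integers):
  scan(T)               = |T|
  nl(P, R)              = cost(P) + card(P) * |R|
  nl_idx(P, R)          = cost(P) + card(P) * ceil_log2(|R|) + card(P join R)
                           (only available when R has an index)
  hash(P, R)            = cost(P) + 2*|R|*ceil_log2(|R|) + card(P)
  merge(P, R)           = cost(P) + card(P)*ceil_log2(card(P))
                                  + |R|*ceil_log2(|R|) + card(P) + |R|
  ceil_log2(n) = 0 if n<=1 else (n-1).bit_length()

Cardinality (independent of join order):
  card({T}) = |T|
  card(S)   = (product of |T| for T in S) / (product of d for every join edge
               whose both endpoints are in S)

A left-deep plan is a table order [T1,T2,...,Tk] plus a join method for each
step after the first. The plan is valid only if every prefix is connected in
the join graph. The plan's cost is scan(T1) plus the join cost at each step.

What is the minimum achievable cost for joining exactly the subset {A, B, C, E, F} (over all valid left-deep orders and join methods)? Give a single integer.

Selinger DP over subsets of {A,B,C,E,F}:
  {E}: scan cost=400, card=400
  {A}: scan cost=20, card=20
  {B}: scan cost=300, card=300
  {C}: scan cost=200, card=200
  {F}: scan cost=100, card=100
  {AE}: card=1600; try (A,hash)→1000, (A,nl_idx)→4000, (E,merge)→4140, (A,merge)→4520, (E,hash)→7240, (E,nl)→8020 …(+1); best=1000 via (A,hash)
  {AB}: card=600; try (B,nl_idx)→800, (A,hash)→800, (A,nl_idx)→2400, (B,merge)→3140, (A,merge)→3420, (B,hash)→5440 …(+2); best=800 via (B,nl_idx)
  {BC}: card=1500; try (B,nl_idx)→3500, (C,hash)→3800, (B,merge)→5000, (C,merge)→5100, (B,hash)→5800, (B,nl)→60200 …(+1); best=3500 via (B,nl_idx)
  {CF}: card=2000; try (F,hash)→1800, (C,merge)→2700, (F,merge)→2800, (C,hash)→3400, (F,nl_idx)→3600, (C,nl)→20100 …(+1); best=1800 via (F,hash)
  {ABE}: card=48000; try (B,hash)→8000, (E,hash)→8600, (E,merge)→11400, (B,merge)→23200, (B,nl_idx)→63400, (E,nl)→240800 …(+1); best=8000 via (B,hash)
  {ABC}: card=3000; try (C,hash)→4600, (A,hash)→5200, (C,merge)→9200, (A,nl_idx)→14000, (A,merge)→21620, (A,nl)→33500 …(+1); best=4600 via (C,hash)
  {BCF}: card=15000; try (F,hash)→6400, (B,hash)→9200, (F,merge)→22300, (B,merge)→28800, (F,nl_idx)→29000, (B,nl_idx)→34800 …(+2); best=6400 via (F,hash)
  {ABCE}: card=240000; try (E,hash)→14800, (E,merge)→47600, (C,hash)→59200, (C,merge)→825800, (E,nl)→1204600, (C,nl)→9608000; best=14800 via (E,hash)
  {ABCF}: card=30000; try (F,hash)→9000, (A,hash)→21600, (F,merge)→44400, (F,nl_idx)→55600, (A,nl_idx)→111400, (A,merge)→231520 …(+2); best=9000 via (F,hash)
  {ABCEF}: card=2400000; try (E,hash)→46200, (F,hash)→256200, (E,merge)→493000, (F,nl_idx)→4094800, (F,merge)→4575600, (E,nl)→12009000 …(+1); best=46200 via (E,hash)

46200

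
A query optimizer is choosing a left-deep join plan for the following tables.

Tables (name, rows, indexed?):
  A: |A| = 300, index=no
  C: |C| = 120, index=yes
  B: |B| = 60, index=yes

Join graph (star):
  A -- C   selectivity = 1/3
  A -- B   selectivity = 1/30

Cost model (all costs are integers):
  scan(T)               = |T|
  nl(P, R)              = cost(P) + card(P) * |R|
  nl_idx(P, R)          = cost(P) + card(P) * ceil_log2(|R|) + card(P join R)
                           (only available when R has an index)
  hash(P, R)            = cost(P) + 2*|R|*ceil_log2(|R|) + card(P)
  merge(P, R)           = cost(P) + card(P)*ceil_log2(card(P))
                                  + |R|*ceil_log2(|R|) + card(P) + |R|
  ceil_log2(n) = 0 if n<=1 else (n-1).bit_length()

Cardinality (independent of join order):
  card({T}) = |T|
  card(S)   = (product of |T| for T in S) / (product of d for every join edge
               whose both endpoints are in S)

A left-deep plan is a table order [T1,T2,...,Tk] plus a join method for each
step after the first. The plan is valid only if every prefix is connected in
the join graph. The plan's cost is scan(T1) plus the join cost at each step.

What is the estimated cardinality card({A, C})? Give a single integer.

12000

Tables in S: A(300), C(120)
Edges inside S: A-C(d=3)
numerator = 300 * 120 = 36000
denominator = 3 = 3
card(S) = 36000 / 3 = 12000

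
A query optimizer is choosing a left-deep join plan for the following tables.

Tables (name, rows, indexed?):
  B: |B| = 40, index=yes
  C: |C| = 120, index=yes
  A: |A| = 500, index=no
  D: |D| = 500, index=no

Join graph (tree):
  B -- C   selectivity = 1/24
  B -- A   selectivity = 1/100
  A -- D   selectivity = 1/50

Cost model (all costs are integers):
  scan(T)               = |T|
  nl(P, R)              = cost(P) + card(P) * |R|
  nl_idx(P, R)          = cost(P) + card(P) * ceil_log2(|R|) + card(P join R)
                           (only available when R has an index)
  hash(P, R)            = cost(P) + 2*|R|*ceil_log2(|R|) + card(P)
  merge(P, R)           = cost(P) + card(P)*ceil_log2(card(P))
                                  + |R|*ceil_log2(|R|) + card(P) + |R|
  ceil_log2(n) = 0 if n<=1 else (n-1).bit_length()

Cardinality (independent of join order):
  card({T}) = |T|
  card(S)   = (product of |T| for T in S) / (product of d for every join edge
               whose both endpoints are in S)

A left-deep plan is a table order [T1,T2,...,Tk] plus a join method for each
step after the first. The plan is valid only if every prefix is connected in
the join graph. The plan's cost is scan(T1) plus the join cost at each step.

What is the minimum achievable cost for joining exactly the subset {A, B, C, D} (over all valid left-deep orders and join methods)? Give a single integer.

Selinger DP over subsets of {A,B,C,D}:
  {B}: scan cost=40, card=40
  {C}: scan cost=120, card=120
  {A}: scan cost=500, card=500
  {D}: scan cost=500, card=500
  {BC}: card=200; try (C,nl_idx)→520, (B,hash)→720, (B,nl_idx)→1040, (C,merge)→1280, (B,merge)→1360, (C,hash)→1760 …(+2); best=520 via (C,nl_idx)
  {AB}: card=200; try (B,hash)→1480, (B,nl_idx)→3700, (A,merge)→5320, (B,merge)→5780, (A,hash)→9080, (A,nl)→20040 …(+1); best=1480 via (B,hash)
  {AD}: card=5000; try (D,hash)→10000, (A,hash)→10000, (D,merge)→10500, (A,merge)→10500, (D,nl)→250500, (A,nl)→250500; best=10000 via (D,hash)
  {ABC}: card=1000; try (C,hash)→3360, (C,nl_idx)→3880, (C,merge)→4240, (A,merge)→7320, (A,hash)→9720, (C,nl)→25480 …(+1); best=3360 via (C,hash)
  {ABD}: card=2000; try (D,merge)→8280, (D,hash)→10680, (B,hash)→15480, (B,nl_idx)→42000, (B,merge)→80280, (D,nl)→101480 …(+1); best=8280 via (D,merge)
  {ABCD}: card=10000; try (C,hash)→11960, (D,hash)→13360, (D,merge)→19360, (C,nl_idx)→32280, (C,merge)→33240, (C,nl)→248280 …(+1); best=11960 via (C,hash)

11960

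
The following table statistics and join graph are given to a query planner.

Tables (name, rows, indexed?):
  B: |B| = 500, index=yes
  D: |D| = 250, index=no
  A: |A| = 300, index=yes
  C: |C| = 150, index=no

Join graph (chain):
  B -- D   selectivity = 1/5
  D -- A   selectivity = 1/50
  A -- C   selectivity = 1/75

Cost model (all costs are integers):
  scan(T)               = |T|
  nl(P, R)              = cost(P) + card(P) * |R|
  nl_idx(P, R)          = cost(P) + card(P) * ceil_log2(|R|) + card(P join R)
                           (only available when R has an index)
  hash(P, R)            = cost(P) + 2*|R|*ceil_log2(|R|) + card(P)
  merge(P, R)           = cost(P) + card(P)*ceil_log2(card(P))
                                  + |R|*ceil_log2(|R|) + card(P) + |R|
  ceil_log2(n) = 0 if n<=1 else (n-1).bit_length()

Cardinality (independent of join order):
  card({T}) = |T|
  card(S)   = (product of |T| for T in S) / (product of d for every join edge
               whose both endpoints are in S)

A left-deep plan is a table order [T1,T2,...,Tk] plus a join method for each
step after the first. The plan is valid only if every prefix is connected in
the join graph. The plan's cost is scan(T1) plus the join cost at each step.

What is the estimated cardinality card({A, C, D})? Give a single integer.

Tables in S: A(300), C(150), D(250)
Edges inside S: D-A(d=50), A-C(d=75)
numerator = 300 * 150 * 250 = 11250000
denominator = 50 * 75 = 3750
card(S) = 11250000 / 3750 = 3000

3000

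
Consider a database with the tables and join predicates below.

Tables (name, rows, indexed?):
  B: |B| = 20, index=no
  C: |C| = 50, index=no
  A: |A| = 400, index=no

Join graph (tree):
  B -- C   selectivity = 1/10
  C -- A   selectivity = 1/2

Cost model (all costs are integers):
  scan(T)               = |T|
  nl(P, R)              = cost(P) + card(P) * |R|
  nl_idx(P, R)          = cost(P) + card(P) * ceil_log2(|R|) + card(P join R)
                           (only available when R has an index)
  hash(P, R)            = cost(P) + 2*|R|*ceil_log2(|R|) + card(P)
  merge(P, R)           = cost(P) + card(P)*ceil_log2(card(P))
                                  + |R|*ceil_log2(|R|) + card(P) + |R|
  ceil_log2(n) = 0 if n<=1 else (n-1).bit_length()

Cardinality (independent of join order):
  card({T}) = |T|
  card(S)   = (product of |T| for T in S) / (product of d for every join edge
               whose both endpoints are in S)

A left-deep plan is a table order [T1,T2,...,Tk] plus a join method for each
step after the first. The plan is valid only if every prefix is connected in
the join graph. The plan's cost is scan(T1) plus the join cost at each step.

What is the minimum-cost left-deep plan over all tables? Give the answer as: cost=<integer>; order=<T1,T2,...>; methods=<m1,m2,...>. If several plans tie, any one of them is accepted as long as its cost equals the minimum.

cost=5100; order=C,B,A; methods=hash,merge

Selinger DP (subsets sized 1..n):
  {B}: scan cost=20, card=20
  {C}: scan cost=50, card=50
  {A}: scan cost=400, card=400
  {BC}: card=100; try (B,hash)→300, (C,merge)→490, (B,merge)→520, (C,hash)→640, (C,nl)→1020, (B,nl)→1050; best=300 via (B,hash)
  {AC}: card=10000; try (C,hash)→1400, (A,merge)→4400, (C,merge)→4750, (A,hash)→7300, (A,nl)→20050, (C,nl)→20400; best=1400 via (C,hash)
  {ABC}: card=20000; try (A,merge)→5100, (A,hash)→7600, (B,hash)→11600, (A,nl)→40300, (B,merge)→151520, (B,nl)→201400; best=5100 via (A,merge)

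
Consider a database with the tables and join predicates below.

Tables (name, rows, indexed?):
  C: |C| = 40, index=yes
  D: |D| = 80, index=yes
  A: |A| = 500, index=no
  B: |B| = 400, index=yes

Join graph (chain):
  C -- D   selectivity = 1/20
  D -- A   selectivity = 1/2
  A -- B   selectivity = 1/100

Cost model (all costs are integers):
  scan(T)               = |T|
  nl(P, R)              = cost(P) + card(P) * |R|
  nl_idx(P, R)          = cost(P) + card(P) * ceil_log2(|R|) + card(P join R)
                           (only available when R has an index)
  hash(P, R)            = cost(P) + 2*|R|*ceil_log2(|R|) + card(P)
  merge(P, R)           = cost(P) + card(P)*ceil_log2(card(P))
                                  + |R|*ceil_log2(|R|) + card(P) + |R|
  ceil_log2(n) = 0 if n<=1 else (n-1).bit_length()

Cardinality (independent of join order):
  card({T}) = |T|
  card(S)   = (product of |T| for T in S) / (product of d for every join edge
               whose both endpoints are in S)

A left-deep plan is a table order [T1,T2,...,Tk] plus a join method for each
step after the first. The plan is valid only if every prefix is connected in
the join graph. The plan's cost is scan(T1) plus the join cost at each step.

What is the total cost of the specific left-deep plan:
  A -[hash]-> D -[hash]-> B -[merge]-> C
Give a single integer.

1469600

step 1: scan A: cost=500, card=500
step 2: join D via hash
    card(P join D) = 500*80/(2) = 20000
    cost = 500 + 2*80*7 + 500 = 2120
step 3: join B via hash
    card(P join B) = 20000*400/(100) = 80000
    cost = 2120 + 2*400*9 + 20000 = 29320
step 4: join C via merge
    card(P join C) = 80000*40/(20) = 160000
    cost = 29320 + 80000*17 + 40*6 + 80000 + 40 = 1469600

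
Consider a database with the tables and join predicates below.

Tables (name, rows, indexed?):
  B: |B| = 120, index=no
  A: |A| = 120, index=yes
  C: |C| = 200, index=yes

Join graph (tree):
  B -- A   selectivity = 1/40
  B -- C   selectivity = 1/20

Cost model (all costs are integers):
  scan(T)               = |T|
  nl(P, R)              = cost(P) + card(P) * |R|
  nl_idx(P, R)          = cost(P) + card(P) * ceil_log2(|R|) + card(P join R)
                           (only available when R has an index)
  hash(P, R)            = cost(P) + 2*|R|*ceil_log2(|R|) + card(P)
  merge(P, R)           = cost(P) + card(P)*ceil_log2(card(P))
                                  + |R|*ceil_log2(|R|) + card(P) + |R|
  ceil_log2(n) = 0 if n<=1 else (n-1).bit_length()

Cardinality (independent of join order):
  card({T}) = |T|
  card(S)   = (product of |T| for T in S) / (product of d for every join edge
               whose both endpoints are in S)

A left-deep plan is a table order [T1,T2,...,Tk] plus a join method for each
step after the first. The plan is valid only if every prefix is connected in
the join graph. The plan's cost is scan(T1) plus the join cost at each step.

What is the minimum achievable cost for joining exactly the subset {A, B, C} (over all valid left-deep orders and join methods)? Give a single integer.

4880

Selinger DP over subsets of {A,B,C}:
  {B}: scan cost=120, card=120
  {A}: scan cost=120, card=120
  {C}: scan cost=200, card=200
  {AB}: card=360; try (A,nl_idx)→1320, (B,hash)→1920, (A,hash)→1920, (B,merge)→2040, (A,merge)→2040, (B,nl)→14520 …(+1); best=1320 via (A,nl_idx)
  {BC}: card=1200; try (B,hash)→2080, (C,nl_idx)→2280, (C,merge)→2880, (B,merge)→2960, (C,hash)→3440, (C,nl)→24120 …(+1); best=2080 via (B,hash)
  {ABC}: card=3600; try (C,hash)→4880, (A,hash)→4960, (C,merge)→6720, (C,nl_idx)→7800, (A,nl_idx)→14080, (A,merge)→17440 …(+2); best=4880 via (C,hash)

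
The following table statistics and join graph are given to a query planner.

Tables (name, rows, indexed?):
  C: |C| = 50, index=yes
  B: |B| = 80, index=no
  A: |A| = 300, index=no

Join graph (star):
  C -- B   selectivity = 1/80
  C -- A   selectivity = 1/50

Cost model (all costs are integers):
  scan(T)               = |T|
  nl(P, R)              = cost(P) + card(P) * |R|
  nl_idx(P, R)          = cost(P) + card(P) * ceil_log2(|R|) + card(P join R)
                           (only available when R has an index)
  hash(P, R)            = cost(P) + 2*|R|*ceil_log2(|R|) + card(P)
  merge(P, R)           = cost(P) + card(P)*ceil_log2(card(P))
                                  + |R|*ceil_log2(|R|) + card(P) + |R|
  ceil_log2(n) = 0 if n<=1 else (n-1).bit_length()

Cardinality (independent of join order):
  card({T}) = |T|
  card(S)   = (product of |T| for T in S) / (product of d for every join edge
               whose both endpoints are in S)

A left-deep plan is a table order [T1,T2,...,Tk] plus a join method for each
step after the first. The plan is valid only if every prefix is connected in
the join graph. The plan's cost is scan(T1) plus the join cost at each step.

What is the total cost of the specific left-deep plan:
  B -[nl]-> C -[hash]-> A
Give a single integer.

step 1: scan B: cost=80, card=80
step 2: join C via nl
    card(P join C) = 80*50/(80) = 50
    cost = 80 + 80*50 = 4080
step 3: join A via hash
    card(P join A) = 50*300/(50) = 300
    cost = 4080 + 2*300*9 + 50 = 9530

9530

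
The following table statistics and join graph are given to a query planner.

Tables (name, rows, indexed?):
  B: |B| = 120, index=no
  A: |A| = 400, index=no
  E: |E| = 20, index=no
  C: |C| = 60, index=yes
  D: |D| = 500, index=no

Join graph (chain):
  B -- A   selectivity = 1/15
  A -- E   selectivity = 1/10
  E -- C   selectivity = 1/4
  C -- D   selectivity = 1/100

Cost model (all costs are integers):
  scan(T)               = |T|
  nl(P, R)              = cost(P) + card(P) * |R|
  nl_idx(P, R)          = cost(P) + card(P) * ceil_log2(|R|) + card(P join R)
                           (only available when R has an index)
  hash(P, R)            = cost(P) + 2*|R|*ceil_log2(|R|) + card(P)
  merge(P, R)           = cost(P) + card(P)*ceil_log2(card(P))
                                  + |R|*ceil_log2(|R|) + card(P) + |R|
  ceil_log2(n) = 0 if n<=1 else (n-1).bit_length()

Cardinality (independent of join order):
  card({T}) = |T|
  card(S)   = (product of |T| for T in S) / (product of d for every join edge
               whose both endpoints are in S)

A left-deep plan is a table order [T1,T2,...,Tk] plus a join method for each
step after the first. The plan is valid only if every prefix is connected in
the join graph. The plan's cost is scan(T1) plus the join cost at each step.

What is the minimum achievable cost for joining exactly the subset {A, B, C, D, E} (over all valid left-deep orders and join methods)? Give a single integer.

Selinger DP over subsets of {A,B,C,D,E}:
  {B}: scan cost=120, card=120
  {A}: scan cost=400, card=400
  {E}: scan cost=20, card=20
  {C}: scan cost=60, card=60
  {D}: scan cost=500, card=500
  {AB}: card=3200; try (B,hash)→2480, (A,merge)→5080, (B,merge)→5360, (A,hash)→7440, (A,nl)→48120, (B,nl)→48400; best=2480 via (B,hash)
  {AE}: card=800; try (E,hash)→1000, (A,merge)→4140, (E,merge)→4520, (A,hash)→7240, (A,nl)→8020, (E,nl)→8400; best=1000 via (E,hash)
  {CE}: card=300; try (E,hash)→320, (C,nl_idx)→440, (C,merge)→560, (E,merge)→600, (C,hash)→760, (C,nl)→1220 …(+1); best=320 via (E,hash)
  {CD}: card=300; try (C,hash)→1720, (C,nl_idx)→3800, (D,merge)→5480, (C,merge)→5920, (D,hash)→9120, (D,nl)→30060 …(+1); best=1720 via (C,hash)
  {ABE}: card=6400; try (B,hash)→3480, (E,hash)→5880, (B,merge)→10760, (E,merge)→44200, (E,nl)→66480, (B,nl)→97000; best=3480 via (B,hash)
  {ACE}: card=12000; try (C,hash)→2520, (A,merge)→7320, (A,hash)→7820, (C,merge)→10220, (C,nl_idx)→17800, (C,nl)→49000 …(+1); best=2520 via (C,hash)
  {CDE}: card=1500; try (E,hash)→2220, (E,merge)→4840, (E,nl)→7720, (D,merge)→8320, (D,hash)→9620, (D,nl)→150320; best=2220 via (E,hash)
  {ABCE}: card=96000; try (C,hash)→10600, (B,hash)→16200, (C,merge)→93500, (C,nl_idx)→137880, (B,merge)→183480, (C,nl)→387480 …(+1); best=10600 via (C,hash)
  {ACDE}: card=60000; try (A,hash)→10920, (D,hash)→23520, (A,merge)→24220, (D,merge)→187520, (A,nl)→602220, (D,nl)→6002520; best=10920 via (A,hash)
  {ABCDE}: card=480000; try (B,hash)→72600, (D,hash)→115600, (B,merge)→1031880, (D,merge)→1743600, (B,nl)→7210920, (D,nl)→48010600; best=72600 via (B,hash)

72600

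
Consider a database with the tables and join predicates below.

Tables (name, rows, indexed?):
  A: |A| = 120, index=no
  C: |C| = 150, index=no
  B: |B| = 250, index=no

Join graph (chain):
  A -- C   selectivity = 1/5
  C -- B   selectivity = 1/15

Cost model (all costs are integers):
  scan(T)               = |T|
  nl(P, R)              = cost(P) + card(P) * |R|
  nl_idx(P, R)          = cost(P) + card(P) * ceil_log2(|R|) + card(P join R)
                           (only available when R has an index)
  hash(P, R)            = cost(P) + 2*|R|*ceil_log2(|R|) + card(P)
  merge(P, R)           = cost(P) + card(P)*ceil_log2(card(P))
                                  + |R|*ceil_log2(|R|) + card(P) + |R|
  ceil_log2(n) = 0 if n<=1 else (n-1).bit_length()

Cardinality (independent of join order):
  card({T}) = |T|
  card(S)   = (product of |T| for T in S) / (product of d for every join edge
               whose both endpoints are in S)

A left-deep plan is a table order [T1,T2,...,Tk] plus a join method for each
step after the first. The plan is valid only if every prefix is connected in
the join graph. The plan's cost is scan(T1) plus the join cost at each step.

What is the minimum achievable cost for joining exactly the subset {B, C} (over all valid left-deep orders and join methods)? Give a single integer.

Selinger DP over subsets of {B,C}:
  {C}: scan cost=150, card=150
  {B}: scan cost=250, card=250
  {BC}: card=2500; try (C,hash)→2900, (B,merge)→3750, (C,merge)→3850, (B,hash)→4300, (B,nl)→37650, (C,nl)→37750; best=2900 via (C,hash)

2900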